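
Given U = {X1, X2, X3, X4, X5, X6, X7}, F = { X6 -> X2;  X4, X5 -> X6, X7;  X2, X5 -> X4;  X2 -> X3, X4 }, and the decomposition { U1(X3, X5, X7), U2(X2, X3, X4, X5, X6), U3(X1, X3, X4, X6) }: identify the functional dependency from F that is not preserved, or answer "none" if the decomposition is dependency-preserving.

Check X4, X5 → X6, X7: no single fragment contains all of {X4, X5, X6, X7}, and the restricted closure of {X4, X5} across the fragments never reaches {X6, X7}.
X6 → X2 is preserved.
X2, X5 → X4 is preserved.
X2 → X3, X4 is preserved.

X4, X5 -> X6, X7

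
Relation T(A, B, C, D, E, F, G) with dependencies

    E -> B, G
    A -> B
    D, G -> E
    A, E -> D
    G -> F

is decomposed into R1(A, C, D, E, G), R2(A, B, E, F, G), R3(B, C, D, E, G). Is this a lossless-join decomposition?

Chase test. Columns are A, B, C, D, E, F, G; row i has aⱼ where attribute j ∈ Ri, else bᵢⱼ.
Initial tableau (one row per fragment):
  row 1: a1 b12 a3 a4 a5 b16 a7
  row 2: a1 a2 b23 b24 a5 a6 a7
  row 3: b31 a2 a3 a4 a5 b36 a7
Rows 1 and 2 agree on E; apply E→B, G and equate their B, G entries.
Rows 1 and 2 agree on A, E; apply A, E→D and equate their D entries.
Rows 1 and 2 agree on G; apply G→F and equate their F entries.
Rows 1 and 3 agree on G; apply G→F and equate their F entries.
Row 1 is now all distinguished symbols — the join is lossless.

Yes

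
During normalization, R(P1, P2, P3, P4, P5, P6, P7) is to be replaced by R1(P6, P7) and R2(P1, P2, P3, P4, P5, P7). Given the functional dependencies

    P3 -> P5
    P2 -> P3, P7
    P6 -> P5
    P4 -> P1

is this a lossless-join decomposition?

No

Common attributes: R1 ∩ R2 = {P7}.
No dependency enlarges {P7}, so (P7)⁺ = {P7}.
The closure contains neither all of R1 = {P6, P7} nor all of R2 = {P1, P2, P3, P4, P5, P7}, so the common attributes are not a superkey of either fragment. The join is lossy.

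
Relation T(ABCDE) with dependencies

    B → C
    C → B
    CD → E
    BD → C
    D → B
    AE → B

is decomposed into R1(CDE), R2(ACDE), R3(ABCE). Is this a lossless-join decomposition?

Yes

Chase test. Columns are ABCDE; row i has aⱼ where attribute j ∈ Ri, else bᵢⱼ.
Initial tableau (one row per fragment):
  row 1: b11 b12 a3 a4 a5
  row 2: a1 b22 a3 a4 a5
  row 3: a1 a2 a3 b34 a5
Rows 1 and 2 agree on C; apply C→B and equate their B entries.
Rows 1 and 3 agree on C; apply C→B and equate their B entries.
Row 2 is now all distinguished symbols — the join is lossless.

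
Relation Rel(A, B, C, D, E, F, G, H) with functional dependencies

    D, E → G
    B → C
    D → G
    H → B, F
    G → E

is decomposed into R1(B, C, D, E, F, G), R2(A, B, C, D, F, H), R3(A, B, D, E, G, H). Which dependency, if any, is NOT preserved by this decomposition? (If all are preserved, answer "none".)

D, E → G lies within R1.
B → C lies within R1.
D → G lies within R1.
H → B, F lies within R2.
G → E lies within R1.
Every dependency is enforceable on the fragments, so the decomposition is dependency-preserving.

none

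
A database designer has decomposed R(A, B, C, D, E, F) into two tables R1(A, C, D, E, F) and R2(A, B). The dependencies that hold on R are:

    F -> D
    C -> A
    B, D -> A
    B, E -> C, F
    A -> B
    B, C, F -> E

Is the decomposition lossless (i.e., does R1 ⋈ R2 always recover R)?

Yes

Common attributes: R1 ∩ R2 = {A}.
Closure of {A}: A → B applies, adding B. So (A)⁺ = {A, B}.
This closure contains every attribute of R2, so R1 ∩ R2 → R2. The join is lossless.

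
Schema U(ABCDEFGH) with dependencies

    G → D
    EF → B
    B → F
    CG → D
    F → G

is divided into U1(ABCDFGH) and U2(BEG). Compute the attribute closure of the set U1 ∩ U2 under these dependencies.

U1 ∩ U2 = {BG}.
G → D applies, adding D
B → F applies, adding F
Closure: {BDFG}.

BDFG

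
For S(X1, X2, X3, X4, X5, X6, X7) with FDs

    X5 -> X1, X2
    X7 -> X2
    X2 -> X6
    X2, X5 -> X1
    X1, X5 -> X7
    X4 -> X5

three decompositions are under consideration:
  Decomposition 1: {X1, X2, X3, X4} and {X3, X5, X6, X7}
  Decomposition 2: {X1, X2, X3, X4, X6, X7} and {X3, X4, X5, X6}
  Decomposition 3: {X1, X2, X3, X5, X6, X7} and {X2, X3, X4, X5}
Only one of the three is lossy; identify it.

Decomposition 1: common = {X3}, closure = {X3} → lossy.
Decomposition 2: common = {X3, X4, X6}, closure = {X1, X2, X3, X4, X5, X6, X7} → lossless.
Decomposition 3: common = {X2, X3, X5}, closure = {X1, X2, X3, X5, X6, X7} → lossless.

Decomposition 1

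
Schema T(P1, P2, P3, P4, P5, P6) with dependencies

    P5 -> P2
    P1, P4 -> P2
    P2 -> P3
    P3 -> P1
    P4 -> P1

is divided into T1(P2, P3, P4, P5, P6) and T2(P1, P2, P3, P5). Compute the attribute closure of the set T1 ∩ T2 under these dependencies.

T1 ∩ T2 = {P2, P3, P5}.
P3 → P1 applies, adding P1
Closure: {P1, P2, P3, P5}.

P1, P2, P3, P5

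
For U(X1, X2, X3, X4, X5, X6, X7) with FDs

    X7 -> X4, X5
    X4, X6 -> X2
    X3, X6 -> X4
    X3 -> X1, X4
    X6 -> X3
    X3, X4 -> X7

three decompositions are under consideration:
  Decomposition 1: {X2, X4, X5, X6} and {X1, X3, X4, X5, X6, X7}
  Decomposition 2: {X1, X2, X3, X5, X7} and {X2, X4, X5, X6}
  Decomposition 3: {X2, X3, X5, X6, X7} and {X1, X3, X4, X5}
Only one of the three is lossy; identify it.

Decomposition 2

Decomposition 1: common = {X4, X5, X6}, closure = {X1, X2, X3, X4, X5, X6, X7} → lossless.
Decomposition 2: common = {X2, X5}, closure = {X2, X5} → lossy.
Decomposition 3: common = {X3, X5}, closure = {X1, X3, X4, X5, X7} → lossless.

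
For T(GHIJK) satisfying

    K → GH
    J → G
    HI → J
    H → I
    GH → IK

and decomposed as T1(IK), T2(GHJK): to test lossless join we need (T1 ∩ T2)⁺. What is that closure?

T1 ∩ T2 = {K}.
K → GH applies, adding GH
H → I applies, adding I
HI → J applies, adding J
Closure: {GHIJK}.

GHIJK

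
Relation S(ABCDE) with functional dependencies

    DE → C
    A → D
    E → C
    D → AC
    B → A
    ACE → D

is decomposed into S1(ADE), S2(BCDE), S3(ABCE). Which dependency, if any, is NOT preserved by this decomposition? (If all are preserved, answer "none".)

none

DE → C lies within S2.
A → D lies within S1.
E → C lies within S2.
D → AC: restricted closure across fragments reaches AC.
B → A lies within S3.
ACE → D: restricted closure across fragments reaches D.
Every dependency is enforceable on the fragments, so the decomposition is dependency-preserving.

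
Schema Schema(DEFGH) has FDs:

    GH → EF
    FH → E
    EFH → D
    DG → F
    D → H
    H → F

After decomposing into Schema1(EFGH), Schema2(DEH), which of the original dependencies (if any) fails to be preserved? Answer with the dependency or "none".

GH → EF lies within Schema1.
FH → E lies within Schema1.
EFH → D: restricted closure across fragments reaches D.
DG → F: restricted closure across fragments reaches F.
D → H lies within Schema2.
H → F lies within Schema1.
Every dependency is enforceable on the fragments, so the decomposition is dependency-preserving.

none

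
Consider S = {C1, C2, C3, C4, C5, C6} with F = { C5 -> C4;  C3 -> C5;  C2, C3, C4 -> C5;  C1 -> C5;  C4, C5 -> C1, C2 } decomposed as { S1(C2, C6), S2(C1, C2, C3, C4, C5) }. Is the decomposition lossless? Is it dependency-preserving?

Lossless test: (C2)⁺ = {C2}, which is a superkey of neither fragment — lossy.
Dependency preservation: every FD's attributes lie within a single fragment, so each can be enforced locally — preserved.

lossy but dependency-preserving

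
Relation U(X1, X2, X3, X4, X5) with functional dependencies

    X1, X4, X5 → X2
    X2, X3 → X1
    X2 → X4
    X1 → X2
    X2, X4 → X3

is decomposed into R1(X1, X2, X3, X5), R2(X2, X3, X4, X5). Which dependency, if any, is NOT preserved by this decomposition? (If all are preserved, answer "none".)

none

X1, X4, X5 → X2: restricted closure across fragments reaches X2.
X2, X3 → X1 lies within R1.
X2 → X4 lies within R2.
X1 → X2 lies within R1.
X2, X4 → X3 lies within R2.
Every dependency is enforceable on the fragments, so the decomposition is dependency-preserving.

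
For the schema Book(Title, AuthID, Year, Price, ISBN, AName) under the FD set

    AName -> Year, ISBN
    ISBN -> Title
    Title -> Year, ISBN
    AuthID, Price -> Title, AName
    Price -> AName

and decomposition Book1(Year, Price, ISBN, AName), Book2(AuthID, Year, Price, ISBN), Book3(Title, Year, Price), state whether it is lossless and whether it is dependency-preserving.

Lossless test (chase): Rows 1 and 2 agree on ISBN; apply ISBN→Title and equate their Title entries. Rows 1 and 2 agree on Price; apply Price→AName and equate their AName entries. Rows 1 and 3 agree on Price; apply Price→AName and equate their AName entries. Rows 1 and 3 agree on AName; apply AName→Year, ISBN and equate their Year, ISBN entries. Rows 1 and 3 agree on ISBN; apply ISBN→Title and equate their Title entries. Row 2 is now all distinguished symbols — the join is lossless.
Dependency preservation: the restricted closure of {ISBN} across the fragments never reaches {Title}, so ISBN → Title cannot be enforced without a join — not preserved.

lossless but not dependency-preserving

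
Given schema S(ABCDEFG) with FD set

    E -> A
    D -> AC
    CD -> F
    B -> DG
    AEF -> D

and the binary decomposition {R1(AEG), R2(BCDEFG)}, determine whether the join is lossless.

Common attributes: R1 ∩ R2 = {EG}.
Closure of {EG}: E → A applies, adding A. So (EG)⁺ = {AEG}.
This closure contains every attribute of R1, so R1 ∩ R2 → R1. The join is lossless.

Yes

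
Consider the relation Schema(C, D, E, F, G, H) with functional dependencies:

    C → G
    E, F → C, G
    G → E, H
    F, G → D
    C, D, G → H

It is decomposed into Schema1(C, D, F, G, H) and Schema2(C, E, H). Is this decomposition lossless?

Common attributes: Schema1 ∩ Schema2 = {C, H}.
Closure of {C, H}: C → G applies, adding G; G → E, H applies, adding E. So (C, H)⁺ = {C, E, G, H}.
This closure contains every attribute of Schema2, so Schema1 ∩ Schema2 → Schema2. The join is lossless.

Yes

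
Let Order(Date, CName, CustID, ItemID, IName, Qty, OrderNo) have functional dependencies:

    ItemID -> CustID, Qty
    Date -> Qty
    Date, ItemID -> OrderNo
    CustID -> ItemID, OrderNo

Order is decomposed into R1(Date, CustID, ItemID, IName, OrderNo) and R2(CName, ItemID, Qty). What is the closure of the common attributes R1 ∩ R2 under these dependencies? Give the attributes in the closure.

R1 ∩ R2 = {ItemID}.
ItemID → CustID, Qty applies, adding CustID, Qty
CustID → ItemID, OrderNo applies, adding OrderNo
Closure: {CustID, ItemID, Qty, OrderNo}.

CustID, ItemID, Qty, OrderNo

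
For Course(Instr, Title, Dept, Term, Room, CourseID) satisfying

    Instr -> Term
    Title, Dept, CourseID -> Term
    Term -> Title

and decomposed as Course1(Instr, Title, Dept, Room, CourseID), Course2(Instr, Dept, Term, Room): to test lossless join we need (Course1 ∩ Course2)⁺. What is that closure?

Instr, Title, Dept, Term, Room

Course1 ∩ Course2 = {Instr, Dept, Room}.
Instr → Term applies, adding Term
Term → Title applies, adding Title
Closure: {Instr, Title, Dept, Term, Room}.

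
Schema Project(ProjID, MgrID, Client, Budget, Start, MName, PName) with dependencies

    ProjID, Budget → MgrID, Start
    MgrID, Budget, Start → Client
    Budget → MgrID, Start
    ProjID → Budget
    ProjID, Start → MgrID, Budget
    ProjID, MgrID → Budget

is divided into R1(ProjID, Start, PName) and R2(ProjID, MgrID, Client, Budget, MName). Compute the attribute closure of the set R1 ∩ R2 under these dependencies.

ProjID, MgrID, Client, Budget, Start

R1 ∩ R2 = {ProjID}.
ProjID → Budget applies, adding Budget
ProjID, Budget → MgrID, Start applies, adding MgrID, Start
MgrID, Budget, Start → Client applies, adding Client
Closure: {ProjID, MgrID, Client, Budget, Start}.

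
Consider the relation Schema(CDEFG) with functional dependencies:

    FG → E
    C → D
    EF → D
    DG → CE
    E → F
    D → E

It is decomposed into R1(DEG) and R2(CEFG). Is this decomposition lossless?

Common attributes: R1 ∩ R2 = {EG}.
Closure of {EG}: E → F applies, adding F; EF → D applies, adding D; DG → CE applies, adding C. So (EG)⁺ = {CDEFG}.
This closure contains every attribute of R1, so R1 ∩ R2 → R1. The join is lossless.

Yes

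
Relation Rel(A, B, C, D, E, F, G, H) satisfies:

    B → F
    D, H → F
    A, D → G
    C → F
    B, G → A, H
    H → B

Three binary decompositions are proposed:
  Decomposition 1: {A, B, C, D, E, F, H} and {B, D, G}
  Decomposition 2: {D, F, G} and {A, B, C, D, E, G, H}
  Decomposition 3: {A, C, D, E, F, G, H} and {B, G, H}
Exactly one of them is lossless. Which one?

Decomposition 3

Decomposition 1: common = {B, D}, closure = {B, D, F} → lossy.
Decomposition 2: common = {D, G}, closure = {D, G} → lossy.
Decomposition 3: common = {G, H}, closure = {A, B, F, G, H} → lossless.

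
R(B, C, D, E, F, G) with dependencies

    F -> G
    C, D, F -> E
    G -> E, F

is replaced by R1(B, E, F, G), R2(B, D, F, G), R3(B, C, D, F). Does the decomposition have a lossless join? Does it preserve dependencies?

lossless and dependency-preserving

Lossless test (chase): Rows 1 and 3 agree on F; apply F→G and equate their G entries. Rows 1 and 2 agree on G; apply G→E, F and equate their E, F entries. Rows 1 and 3 agree on G; apply G→E, F and equate their E, F entries. Row 3 is now all distinguished symbols — the join is lossless.
Dependency preservation: C, D, F → E is not contained in any single fragment, but the restricted closure of its left-hand side across the fragments still reaches the right-hand side; the remaining FDs each lie inside some fragment. All dependencies are preserved.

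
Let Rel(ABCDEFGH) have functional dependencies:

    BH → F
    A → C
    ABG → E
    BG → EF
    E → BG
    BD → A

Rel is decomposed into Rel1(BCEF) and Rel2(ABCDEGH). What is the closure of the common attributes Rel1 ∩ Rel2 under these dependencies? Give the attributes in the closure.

BCEFG

Rel1 ∩ Rel2 = {BCE}.
E → BG applies, adding G
BG → EF applies, adding F
Closure: {BCEFG}.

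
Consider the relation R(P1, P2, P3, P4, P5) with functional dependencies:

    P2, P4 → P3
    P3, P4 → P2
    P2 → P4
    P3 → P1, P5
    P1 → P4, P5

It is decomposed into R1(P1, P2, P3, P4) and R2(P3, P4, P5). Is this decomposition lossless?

Yes

Common attributes: R1 ∩ R2 = {P3, P4}.
Closure of {P3, P4}: P3, P4 → P2 applies, adding P2; P3 → P1, P5 applies, adding P1, P5. So (P3, P4)⁺ = {P1, P2, P3, P4, P5}.
This closure contains every attribute of R1, so R1 ∩ R2 → R1. The join is lossless.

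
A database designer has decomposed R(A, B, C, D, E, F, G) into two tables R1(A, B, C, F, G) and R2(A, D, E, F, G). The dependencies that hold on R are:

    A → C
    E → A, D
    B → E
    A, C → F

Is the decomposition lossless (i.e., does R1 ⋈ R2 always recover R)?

Common attributes: R1 ∩ R2 = {A, F, G}.
Closure of {A, F, G}: A → C applies, adding C. So (A, F, G)⁺ = {A, C, F, G}.
The closure contains neither all of R1 = {A, B, C, F, G} nor all of R2 = {A, D, E, F, G}, so the common attributes are not a superkey of either fragment. The join is lossy.

No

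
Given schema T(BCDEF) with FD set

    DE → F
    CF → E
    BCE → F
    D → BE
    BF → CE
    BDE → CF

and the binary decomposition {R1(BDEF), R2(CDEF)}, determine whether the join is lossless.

Common attributes: R1 ∩ R2 = {DEF}.
Closure of {DEF}: D → BE applies, adding B; BF → CE applies, adding C. So (DEF)⁺ = {BCDEF}.
This closure contains every attribute of R1, so R1 ∩ R2 → R1. The join is lossless.

Yes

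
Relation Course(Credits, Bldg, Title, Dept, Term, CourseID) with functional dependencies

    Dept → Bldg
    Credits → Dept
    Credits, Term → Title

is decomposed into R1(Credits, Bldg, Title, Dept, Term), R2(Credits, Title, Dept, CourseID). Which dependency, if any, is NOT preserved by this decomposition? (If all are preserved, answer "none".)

Dept → Bldg lies within R1.
Credits → Dept lies within R1.
Credits, Term → Title lies within R1.
Every dependency is enforceable on the fragments, so the decomposition is dependency-preserving.

none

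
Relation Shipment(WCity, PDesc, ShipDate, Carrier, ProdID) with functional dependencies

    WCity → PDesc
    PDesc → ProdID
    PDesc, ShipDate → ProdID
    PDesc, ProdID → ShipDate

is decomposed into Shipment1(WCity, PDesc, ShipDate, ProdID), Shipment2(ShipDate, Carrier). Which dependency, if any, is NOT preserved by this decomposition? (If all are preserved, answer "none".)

WCity → PDesc lies within Shipment1.
PDesc → ProdID lies within Shipment1.
PDesc, ShipDate → ProdID lies within Shipment1.
PDesc, ProdID → ShipDate lies within Shipment1.
Every dependency is enforceable on the fragments, so the decomposition is dependency-preserving.

none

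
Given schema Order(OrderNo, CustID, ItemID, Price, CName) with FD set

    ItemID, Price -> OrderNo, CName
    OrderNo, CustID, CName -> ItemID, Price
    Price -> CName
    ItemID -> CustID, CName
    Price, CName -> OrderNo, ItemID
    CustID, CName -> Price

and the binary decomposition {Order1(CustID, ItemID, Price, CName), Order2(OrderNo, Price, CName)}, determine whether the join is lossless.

Common attributes: Order1 ∩ Order2 = {Price, CName}.
Closure of {Price, CName}: Price, CName → OrderNo, ItemID applies, adding OrderNo, ItemID; ItemID → CustID, CName applies, adding CustID. So (Price, CName)⁺ = {OrderNo, CustID, ItemID, Price, CName}.
This closure contains every attribute of Order1, so Order1 ∩ Order2 → Order1. The join is lossless.

Yes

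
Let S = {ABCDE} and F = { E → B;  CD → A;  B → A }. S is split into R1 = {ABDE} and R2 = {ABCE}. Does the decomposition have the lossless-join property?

No

Common attributes: R1 ∩ R2 = {ABE}.
No dependency enlarges {ABE}, so (ABE)⁺ = {ABE}.
The closure contains neither all of R1 = {ABDE} nor all of R2 = {ABCE}, so the common attributes are not a superkey of either fragment. The join is lossy.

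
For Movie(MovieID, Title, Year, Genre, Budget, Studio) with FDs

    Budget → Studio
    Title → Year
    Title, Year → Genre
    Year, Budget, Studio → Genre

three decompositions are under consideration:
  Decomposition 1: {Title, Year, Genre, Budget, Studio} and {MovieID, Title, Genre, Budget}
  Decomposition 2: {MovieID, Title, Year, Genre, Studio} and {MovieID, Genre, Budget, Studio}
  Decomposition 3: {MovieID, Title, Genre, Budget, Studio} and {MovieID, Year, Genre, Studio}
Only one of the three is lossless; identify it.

Decomposition 1

Decomposition 1: common = {Title, Genre, Budget}, closure = {Title, Year, Genre, Budget, Studio} → lossless.
Decomposition 2: common = {MovieID, Genre, Studio}, closure = {MovieID, Genre, Studio} → lossy.
Decomposition 3: common = {MovieID, Genre, Studio}, closure = {MovieID, Genre, Studio} → lossy.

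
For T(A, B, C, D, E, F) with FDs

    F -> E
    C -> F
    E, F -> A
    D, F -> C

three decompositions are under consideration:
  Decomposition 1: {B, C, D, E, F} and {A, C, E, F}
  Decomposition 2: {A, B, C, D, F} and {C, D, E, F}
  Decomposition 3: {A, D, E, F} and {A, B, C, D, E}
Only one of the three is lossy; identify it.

Decomposition 1: common = {C, E, F}, closure = {A, C, E, F} → lossless.
Decomposition 2: common = {C, D, F}, closure = {A, C, D, E, F} → lossless.
Decomposition 3: common = {A, D, E}, closure = {A, D, E} → lossy.

Decomposition 3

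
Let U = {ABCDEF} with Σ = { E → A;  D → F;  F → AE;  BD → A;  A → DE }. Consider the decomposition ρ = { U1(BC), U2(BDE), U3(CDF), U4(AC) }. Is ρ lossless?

Chase test. Columns are ABCDEF; row i has aⱼ where attribute j ∈ Ui, else bᵢⱼ.
Initial tableau (one row per fragment):
  row 1: b11 a2 a3 b14 b15 b16
  row 2: b21 a2 b23 a4 a5 b26
  row 3: b31 b32 a3 a4 b35 a6
  row 4: a1 b42 a3 b44 b45 b46
Rows 2 and 3 agree on D; apply D→F and equate their F entries.
Rows 2 and 3 agree on F; apply F→AE and equate their AE entries.
No row becomes fully distinguished — the join is lossy.

No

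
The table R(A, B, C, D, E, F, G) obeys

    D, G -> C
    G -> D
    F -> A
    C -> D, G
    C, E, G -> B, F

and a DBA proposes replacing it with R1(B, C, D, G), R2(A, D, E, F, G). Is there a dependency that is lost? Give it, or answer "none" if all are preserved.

C, E, G -> B, F

Check C, E, G → B, F: no single fragment contains all of {B, C, E, F, G}, and the restricted closure of {C, E, G} across the fragments never reaches {B, F}.
D, G → C is preserved.
G → D is preserved.
F → A is preserved.
C → D, G is preserved.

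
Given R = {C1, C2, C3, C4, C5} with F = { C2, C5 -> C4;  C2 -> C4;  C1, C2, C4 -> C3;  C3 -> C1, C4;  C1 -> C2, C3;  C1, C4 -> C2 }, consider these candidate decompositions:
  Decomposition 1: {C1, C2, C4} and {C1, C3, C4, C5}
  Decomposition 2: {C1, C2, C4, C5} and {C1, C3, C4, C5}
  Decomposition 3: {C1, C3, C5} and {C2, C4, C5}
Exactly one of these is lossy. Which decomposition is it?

Decomposition 1: common = {C1, C4}, closure = {C1, C2, C3, C4} → lossless.
Decomposition 2: common = {C1, C4, C5}, closure = {C1, C2, C3, C4, C5} → lossless.
Decomposition 3: common = {C5}, closure = {C5} → lossy.

Decomposition 3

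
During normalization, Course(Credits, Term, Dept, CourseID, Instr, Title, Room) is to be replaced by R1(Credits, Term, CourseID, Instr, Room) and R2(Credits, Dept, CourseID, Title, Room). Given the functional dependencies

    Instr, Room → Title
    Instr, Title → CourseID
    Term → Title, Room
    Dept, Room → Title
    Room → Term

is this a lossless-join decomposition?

Common attributes: R1 ∩ R2 = {Credits, CourseID, Room}.
Closure of {Credits, CourseID, Room}: Room → Term applies, adding Term; Term → Title, Room applies, adding Title. So (Credits, CourseID, Room)⁺ = {Credits, Term, CourseID, Title, Room}.
The closure contains neither all of R1 = {Credits, Term, CourseID, Instr, Room} nor all of R2 = {Credits, Dept, CourseID, Title, Room}, so the common attributes are not a superkey of either fragment. The join is lossy.

No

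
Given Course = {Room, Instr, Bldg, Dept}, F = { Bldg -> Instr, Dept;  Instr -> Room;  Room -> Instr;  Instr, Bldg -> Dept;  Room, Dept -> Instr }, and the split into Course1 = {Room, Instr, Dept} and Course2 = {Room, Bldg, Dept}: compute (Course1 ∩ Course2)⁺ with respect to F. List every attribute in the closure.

Course1 ∩ Course2 = {Room, Dept}.
Room → Instr applies, adding Instr
Closure: {Room, Instr, Dept}.

Room, Instr, Dept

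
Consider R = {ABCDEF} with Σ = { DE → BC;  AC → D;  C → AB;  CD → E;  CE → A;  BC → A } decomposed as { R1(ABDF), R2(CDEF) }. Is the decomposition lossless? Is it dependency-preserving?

lossy and not dependency-preserving

Lossless test: (DF)⁺ = {DF}, which is a superkey of neither fragment — lossy.
Dependency preservation: the restricted closure of {DE} across the fragments never reaches {BC}, so DE → BC cannot be enforced without a join — not preserved.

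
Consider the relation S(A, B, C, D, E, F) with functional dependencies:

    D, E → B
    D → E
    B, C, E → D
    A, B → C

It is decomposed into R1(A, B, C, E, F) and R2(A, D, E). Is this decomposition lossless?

No

Common attributes: R1 ∩ R2 = {A, E}.
No dependency enlarges {A, E}, so (A, E)⁺ = {A, E}.
The closure contains neither all of R1 = {A, B, C, E, F} nor all of R2 = {A, D, E}, so the common attributes are not a superkey of either fragment. The join is lossy.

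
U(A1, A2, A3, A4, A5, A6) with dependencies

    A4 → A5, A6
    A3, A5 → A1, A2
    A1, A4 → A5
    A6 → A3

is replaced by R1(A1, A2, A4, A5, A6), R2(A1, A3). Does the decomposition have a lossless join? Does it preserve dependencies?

lossy and not dependency-preserving

Lossless test: (A1)⁺ = {A1}, which is a superkey of neither fragment — lossy.
Dependency preservation: the restricted closure of {A3, A5} across the fragments never reaches {A1, A2}, so A3, A5 → A1, A2 cannot be enforced without a join — not preserved.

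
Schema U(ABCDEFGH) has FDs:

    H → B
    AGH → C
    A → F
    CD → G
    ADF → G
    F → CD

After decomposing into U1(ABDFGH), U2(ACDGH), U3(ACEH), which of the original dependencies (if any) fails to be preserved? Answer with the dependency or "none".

Check F → CD: no single fragment contains all of {CDF}, and the restricted closure of {F} across the fragments never reaches {CD}.
H → B is preserved.
AGH → C is preserved.
A → F is preserved.
CD → G is preserved.
ADF → G is preserved.

F → CD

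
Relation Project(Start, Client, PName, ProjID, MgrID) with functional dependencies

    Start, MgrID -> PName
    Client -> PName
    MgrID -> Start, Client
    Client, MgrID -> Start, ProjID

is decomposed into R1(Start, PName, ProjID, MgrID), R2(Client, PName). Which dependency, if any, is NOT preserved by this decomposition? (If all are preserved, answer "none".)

Check MgrID → Start, Client: no single fragment contains all of {Start, Client, MgrID}, and the restricted closure of {MgrID} across the fragments never reaches {Start, Client}.
Start, MgrID → PName is preserved.
Client → PName is preserved.
Client, MgrID → Start, ProjID is preserved.

MgrID -> Start, Client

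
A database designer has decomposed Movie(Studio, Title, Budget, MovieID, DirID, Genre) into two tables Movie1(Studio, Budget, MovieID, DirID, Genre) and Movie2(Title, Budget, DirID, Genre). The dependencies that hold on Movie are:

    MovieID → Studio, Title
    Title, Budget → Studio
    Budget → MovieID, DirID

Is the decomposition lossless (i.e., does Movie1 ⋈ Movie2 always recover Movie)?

Yes

Common attributes: Movie1 ∩ Movie2 = {Budget, DirID, Genre}.
Closure of {Budget, DirID, Genre}: Budget → MovieID, DirID applies, adding MovieID; MovieID → Studio, Title applies, adding Studio, Title. So (Budget, DirID, Genre)⁺ = {Studio, Title, Budget, MovieID, DirID, Genre}.
This closure contains every attribute of Movie1, so Movie1 ∩ Movie2 → Movie1. The join is lossless.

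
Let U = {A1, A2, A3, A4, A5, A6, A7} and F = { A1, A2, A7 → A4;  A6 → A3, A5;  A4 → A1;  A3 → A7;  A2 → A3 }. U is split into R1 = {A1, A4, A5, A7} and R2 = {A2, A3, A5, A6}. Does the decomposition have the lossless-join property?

No

Common attributes: R1 ∩ R2 = {A5}.
No dependency enlarges {A5}, so (A5)⁺ = {A5}.
The closure contains neither all of R1 = {A1, A4, A5, A7} nor all of R2 = {A2, A3, A5, A6}, so the common attributes are not a superkey of either fragment. The join is lossy.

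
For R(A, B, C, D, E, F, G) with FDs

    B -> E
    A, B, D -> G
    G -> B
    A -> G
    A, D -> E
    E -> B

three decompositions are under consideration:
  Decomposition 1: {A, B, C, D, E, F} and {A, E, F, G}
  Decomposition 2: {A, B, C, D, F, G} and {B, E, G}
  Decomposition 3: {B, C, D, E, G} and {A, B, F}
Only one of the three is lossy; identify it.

Decomposition 3

Decomposition 1: common = {A, E, F}, closure = {A, B, E, F, G} → lossless.
Decomposition 2: common = {B, G}, closure = {B, E, G} → lossless.
Decomposition 3: common = {B}, closure = {B, E} → lossy.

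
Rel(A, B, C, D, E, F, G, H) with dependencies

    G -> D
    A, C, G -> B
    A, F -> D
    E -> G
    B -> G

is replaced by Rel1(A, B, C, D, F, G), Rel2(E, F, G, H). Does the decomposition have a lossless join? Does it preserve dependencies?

Lossless test: (F, G)⁺ = {D, F, G}, which is a superkey of neither fragment — lossy.
Dependency preservation: every FD's attributes lie within a single fragment, so each can be enforced locally — preserved.

lossy but dependency-preserving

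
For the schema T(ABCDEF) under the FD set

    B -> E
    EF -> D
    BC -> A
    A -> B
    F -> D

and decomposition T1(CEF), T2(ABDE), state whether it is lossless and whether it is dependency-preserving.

lossy and not dependency-preserving

Lossless test: (E)⁺ = {E}, which is a superkey of neither fragment — lossy.
Dependency preservation: the restricted closure of {EF} across the fragments never reaches {D}, so EF → D cannot be enforced without a join — not preserved.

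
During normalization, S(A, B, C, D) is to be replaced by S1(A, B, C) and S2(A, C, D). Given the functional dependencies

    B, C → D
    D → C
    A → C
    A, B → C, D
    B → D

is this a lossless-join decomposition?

Common attributes: S1 ∩ S2 = {A, C}.
No dependency enlarges {A, C}, so (A, C)⁺ = {A, C}.
The closure contains neither all of S1 = {A, B, C} nor all of S2 = {A, C, D}, so the common attributes are not a superkey of either fragment. The join is lossy.

No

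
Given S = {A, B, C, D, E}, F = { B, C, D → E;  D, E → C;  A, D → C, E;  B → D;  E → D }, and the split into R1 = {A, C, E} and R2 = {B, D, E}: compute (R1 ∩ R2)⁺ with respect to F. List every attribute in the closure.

R1 ∩ R2 = {E}.
E → D applies, adding D
D, E → C applies, adding C
Closure: {C, D, E}.

C, D, E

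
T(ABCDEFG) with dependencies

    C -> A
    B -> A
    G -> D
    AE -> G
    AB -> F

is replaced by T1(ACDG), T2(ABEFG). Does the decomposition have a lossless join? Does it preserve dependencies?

lossy but dependency-preserving

Lossless test: (AG)⁺ = {ADG}, which is a superkey of neither fragment — lossy.
Dependency preservation: every FD's attributes lie within a single fragment, so each can be enforced locally — preserved.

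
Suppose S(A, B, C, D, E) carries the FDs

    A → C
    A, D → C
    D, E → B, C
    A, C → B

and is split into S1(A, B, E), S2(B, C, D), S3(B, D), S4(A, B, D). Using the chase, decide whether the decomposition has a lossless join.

Chase test. Columns are A, B, C, D, E; row i has aⱼ where attribute j ∈ Si, else bᵢⱼ.
Initial tableau (one row per fragment):
  row 1: a1 a2 b13 b14 a5
  row 2: b21 a2 a3 a4 b25
  row 3: b31 a2 b33 a4 b35
  row 4: a1 a2 b43 a4 b45
Rows 1 and 4 agree on A; apply A→C and equate their C entries.
No row becomes fully distinguished — the join is lossy.

No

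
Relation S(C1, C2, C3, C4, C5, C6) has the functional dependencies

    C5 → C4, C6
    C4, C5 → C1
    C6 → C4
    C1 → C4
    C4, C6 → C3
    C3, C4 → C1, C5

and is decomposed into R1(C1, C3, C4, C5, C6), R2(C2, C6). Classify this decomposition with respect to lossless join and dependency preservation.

lossless and dependency-preserving

Lossless test: (C6)⁺ = {C1, C3, C4, C5, C6}, which contains all of one fragment — lossless.
Dependency preservation: every FD's attributes lie within a single fragment, so each can be enforced locally — preserved.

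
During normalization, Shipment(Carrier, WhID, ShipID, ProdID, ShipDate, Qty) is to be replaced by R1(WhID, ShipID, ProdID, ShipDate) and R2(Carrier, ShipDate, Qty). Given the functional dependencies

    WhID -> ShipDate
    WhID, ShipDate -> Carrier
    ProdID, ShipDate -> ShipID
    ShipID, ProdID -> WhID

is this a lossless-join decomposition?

Common attributes: R1 ∩ R2 = {ShipDate}.
No dependency enlarges {ShipDate}, so (ShipDate)⁺ = {ShipDate}.
The closure contains neither all of R1 = {WhID, ShipID, ProdID, ShipDate} nor all of R2 = {Carrier, ShipDate, Qty}, so the common attributes are not a superkey of either fragment. The join is lossy.

No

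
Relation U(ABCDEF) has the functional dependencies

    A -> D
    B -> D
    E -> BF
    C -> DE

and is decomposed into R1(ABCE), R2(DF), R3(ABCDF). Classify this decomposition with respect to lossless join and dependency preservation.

lossless but not dependency-preserving

Lossless test (chase): Rows 1 and 3 agree on A; apply A→D and equate their D entries. Rows 1 and 3 agree on C; apply C→DE and equate their DE entries. Rows 1 and 3 agree on E; apply E→BF and equate their BF entries. Row 1 is now all distinguished symbols — the join is lossless.
Dependency preservation: the restricted closure of {E} across the fragments never reaches {BF}, so E → BF cannot be enforced without a join — not preserved.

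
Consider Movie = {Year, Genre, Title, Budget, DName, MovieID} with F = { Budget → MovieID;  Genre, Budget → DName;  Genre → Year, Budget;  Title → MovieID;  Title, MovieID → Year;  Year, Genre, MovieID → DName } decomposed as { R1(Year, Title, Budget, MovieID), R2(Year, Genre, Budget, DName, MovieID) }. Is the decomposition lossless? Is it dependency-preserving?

Lossless test: (Year, Budget, MovieID)⁺ = {Year, Budget, MovieID}, which is a superkey of neither fragment — lossy.
Dependency preservation: every FD's attributes lie within a single fragment, so each can be enforced locally — preserved.

lossy but dependency-preserving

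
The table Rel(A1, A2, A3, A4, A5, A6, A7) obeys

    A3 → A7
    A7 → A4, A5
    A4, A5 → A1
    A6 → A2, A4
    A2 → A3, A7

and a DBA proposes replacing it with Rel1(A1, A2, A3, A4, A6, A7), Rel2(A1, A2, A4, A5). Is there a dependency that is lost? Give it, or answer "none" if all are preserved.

Check A7 → A4, A5: no single fragment contains all of {A4, A5, A7}, and the restricted closure of {A7} across the fragments never reaches {A4, A5}.
A3 → A7 is preserved.
A4, A5 → A1 is preserved.
A6 → A2, A4 is preserved.
A2 → A3, A7 is preserved.

A7 → A4, A5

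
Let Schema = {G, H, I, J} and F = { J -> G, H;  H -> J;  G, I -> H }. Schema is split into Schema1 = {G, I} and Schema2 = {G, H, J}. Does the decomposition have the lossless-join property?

No

Common attributes: Schema1 ∩ Schema2 = {G}.
No dependency enlarges {G}, so (G)⁺ = {G}.
The closure contains neither all of Schema1 = {G, I} nor all of Schema2 = {G, H, J}, so the common attributes are not a superkey of either fragment. The join is lossy.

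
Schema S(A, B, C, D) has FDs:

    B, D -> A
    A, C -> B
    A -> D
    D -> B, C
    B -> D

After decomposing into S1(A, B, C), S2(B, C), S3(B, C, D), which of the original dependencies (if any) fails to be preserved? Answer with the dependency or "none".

B, D → A: restricted closure across fragments reaches A.
A, C → B lies within S1.
A → D: restricted closure across fragments reaches D.
D → B, C lies within S3.
B → D lies within S3.
Every dependency is enforceable on the fragments, so the decomposition is dependency-preserving.

none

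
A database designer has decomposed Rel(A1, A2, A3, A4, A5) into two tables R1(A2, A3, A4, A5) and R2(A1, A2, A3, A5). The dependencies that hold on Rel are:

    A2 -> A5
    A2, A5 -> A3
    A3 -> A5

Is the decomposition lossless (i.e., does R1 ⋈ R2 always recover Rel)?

Common attributes: R1 ∩ R2 = {A2, A3, A5}.
No dependency enlarges {A2, A3, A5}, so (A2, A3, A5)⁺ = {A2, A3, A5}.
The closure contains neither all of R1 = {A2, A3, A4, A5} nor all of R2 = {A1, A2, A3, A5}, so the common attributes are not a superkey of either fragment. The join is lossy.

No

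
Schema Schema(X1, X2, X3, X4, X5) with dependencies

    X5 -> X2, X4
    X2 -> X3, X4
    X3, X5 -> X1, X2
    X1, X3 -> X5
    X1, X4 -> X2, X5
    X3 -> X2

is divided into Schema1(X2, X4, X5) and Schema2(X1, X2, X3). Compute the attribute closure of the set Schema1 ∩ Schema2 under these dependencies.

X2, X3, X4

Schema1 ∩ Schema2 = {X2}.
X2 → X3, X4 applies, adding X3, X4
Closure: {X2, X3, X4}.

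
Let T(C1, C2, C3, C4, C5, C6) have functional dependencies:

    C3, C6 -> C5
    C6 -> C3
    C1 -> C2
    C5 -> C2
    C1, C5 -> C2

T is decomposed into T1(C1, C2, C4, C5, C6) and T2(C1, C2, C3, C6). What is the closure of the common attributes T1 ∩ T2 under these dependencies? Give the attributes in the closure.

C1, C2, C3, C5, C6

T1 ∩ T2 = {C1, C2, C6}.
C6 → C3 applies, adding C3
C3, C6 → C5 applies, adding C5
Closure: {C1, C2, C3, C5, C6}.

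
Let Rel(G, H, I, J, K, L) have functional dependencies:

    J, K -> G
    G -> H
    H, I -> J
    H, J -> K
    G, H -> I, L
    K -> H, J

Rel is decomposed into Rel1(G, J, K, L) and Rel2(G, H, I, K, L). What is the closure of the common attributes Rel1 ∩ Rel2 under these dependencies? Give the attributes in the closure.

G, H, I, J, K, L

Rel1 ∩ Rel2 = {G, K, L}.
G → H applies, adding H
G, H → I, L applies, adding I
K → H, J applies, adding J
Closure: {G, H, I, J, K, L}.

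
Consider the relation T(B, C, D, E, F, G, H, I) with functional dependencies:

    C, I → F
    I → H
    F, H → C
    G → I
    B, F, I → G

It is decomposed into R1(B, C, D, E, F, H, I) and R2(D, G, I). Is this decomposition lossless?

Common attributes: R1 ∩ R2 = {D, I}.
Closure of {D, I}: I → H applies, adding H. So (D, I)⁺ = {D, H, I}.
The closure contains neither all of R1 = {B, C, D, E, F, H, I} nor all of R2 = {D, G, I}, so the common attributes are not a superkey of either fragment. The join is lossy.

No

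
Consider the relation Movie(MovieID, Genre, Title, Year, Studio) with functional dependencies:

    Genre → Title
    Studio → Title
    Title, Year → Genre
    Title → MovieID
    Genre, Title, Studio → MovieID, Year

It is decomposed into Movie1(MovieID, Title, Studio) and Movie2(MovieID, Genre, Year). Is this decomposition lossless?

Common attributes: Movie1 ∩ Movie2 = {MovieID}.
No dependency enlarges {MovieID}, so (MovieID)⁺ = {MovieID}.
The closure contains neither all of Movie1 = {MovieID, Title, Studio} nor all of Movie2 = {MovieID, Genre, Year}, so the common attributes are not a superkey of either fragment. The join is lossy.

No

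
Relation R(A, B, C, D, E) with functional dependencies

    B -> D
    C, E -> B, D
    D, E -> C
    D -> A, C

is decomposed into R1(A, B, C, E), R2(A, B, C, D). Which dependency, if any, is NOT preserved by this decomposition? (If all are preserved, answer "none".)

B → D lies within R2.
C, E → B, D: restricted closure across fragments reaches B, D.
D, E → C: restricted closure across fragments reaches C.
D → A, C lies within R2.
Every dependency is enforceable on the fragments, so the decomposition is dependency-preserving.

none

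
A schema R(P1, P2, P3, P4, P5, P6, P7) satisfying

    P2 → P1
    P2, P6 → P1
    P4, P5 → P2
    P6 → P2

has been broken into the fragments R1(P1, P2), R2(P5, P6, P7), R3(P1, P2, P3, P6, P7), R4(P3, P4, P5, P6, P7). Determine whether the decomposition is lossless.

Yes

Chase test. Columns are P1, P2, P3, P4, P5, P6, P7; row i has aⱼ where attribute j ∈ Ri, else bᵢⱼ.
Initial tableau (one row per fragment):
  row 1: a1 a2 b13 b14 b15 b16 b17
  row 2: b21 b22 b23 b24 a5 a6 a7
  row 3: a1 a2 a3 b34 b35 a6 a7
  row 4: b41 b42 a3 a4 a5 a6 a7
Rows 2 and 3 agree on P6; apply P6→P2 and equate their P2 entries.
Rows 2 and 4 agree on P6; apply P6→P2 and equate their P2 entries.
Rows 1 and 2 agree on P2; apply P2→P1 and equate their P1 entries.
Rows 1 and 4 agree on P2; apply P2→P1 and equate their P1 entries.
Row 4 is now all distinguished symbols — the join is lossless.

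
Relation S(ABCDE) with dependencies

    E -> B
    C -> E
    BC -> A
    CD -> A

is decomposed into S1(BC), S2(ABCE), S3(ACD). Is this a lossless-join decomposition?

Chase test. Columns are ABCDE; row i has aⱼ where attribute j ∈ Si, else bᵢⱼ.
Initial tableau (one row per fragment):
  row 1: b11 a2 a3 b14 b15
  row 2: a1 a2 a3 b24 a5
  row 3: a1 b32 a3 a4 b35
Rows 1 and 2 agree on C; apply C→E and equate their E entries.
Rows 1 and 3 agree on C; apply C→E and equate their E entries.
Rows 1 and 2 agree on BC; apply BC→A and equate their A entries.
Rows 1 and 3 agree on E; apply E→B and equate their B entries.
Row 3 is now all distinguished symbols — the join is lossless.

Yes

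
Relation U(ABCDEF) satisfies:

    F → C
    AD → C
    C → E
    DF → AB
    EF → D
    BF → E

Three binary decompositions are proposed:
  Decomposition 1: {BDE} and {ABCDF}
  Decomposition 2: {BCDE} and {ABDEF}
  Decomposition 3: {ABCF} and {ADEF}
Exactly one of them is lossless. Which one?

Decomposition 3

Decomposition 1: common = {BD}, closure = {BD} → lossy.
Decomposition 2: common = {BDE}, closure = {BDE} → lossy.
Decomposition 3: common = {AF}, closure = {ABCDEF} → lossless.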